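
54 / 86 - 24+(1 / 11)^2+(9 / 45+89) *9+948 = 44939252 / 26015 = 1727.44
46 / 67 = 0.69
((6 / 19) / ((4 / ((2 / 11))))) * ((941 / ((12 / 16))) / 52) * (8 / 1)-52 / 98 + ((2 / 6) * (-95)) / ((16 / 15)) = -58466495 / 2130128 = -27.45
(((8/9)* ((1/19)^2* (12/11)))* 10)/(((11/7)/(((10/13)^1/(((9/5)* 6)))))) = 56000/45996093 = 0.00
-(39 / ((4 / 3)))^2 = -855.56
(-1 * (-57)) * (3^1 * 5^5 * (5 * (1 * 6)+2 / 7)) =16183928.57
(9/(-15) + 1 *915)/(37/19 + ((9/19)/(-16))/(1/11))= 563.85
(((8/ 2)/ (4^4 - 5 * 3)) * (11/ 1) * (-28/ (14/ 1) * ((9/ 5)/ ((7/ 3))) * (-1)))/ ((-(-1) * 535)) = 2376/ 4512725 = 0.00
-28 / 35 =-4 / 5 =-0.80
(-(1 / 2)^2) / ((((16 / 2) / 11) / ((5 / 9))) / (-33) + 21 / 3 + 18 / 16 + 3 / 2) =-1210 / 46393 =-0.03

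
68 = 68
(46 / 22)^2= 529 / 121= 4.37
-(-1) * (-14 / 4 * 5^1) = -35 / 2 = -17.50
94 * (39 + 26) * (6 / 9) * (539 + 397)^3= 3340238653440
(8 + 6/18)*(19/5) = 95/3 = 31.67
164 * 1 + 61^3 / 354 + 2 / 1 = 807.19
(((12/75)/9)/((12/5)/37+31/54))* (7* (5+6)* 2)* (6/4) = 205128/31915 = 6.43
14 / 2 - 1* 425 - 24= -442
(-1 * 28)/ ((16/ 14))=-49/ 2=-24.50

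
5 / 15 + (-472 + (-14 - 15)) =-1502 / 3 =-500.67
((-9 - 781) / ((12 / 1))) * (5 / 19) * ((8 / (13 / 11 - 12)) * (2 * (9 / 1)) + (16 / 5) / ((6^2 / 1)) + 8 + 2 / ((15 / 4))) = 4958830 / 61047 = 81.23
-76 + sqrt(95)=-66.25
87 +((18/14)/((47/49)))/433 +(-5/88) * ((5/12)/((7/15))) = 4360214525/50144864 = 86.95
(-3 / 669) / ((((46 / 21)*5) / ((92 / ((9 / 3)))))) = -14 / 1115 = -0.01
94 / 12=47 / 6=7.83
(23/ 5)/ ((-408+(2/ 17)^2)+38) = -6647/ 534630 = -0.01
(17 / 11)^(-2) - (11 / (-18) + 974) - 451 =-7407493 / 5202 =-1423.97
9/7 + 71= 506/7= 72.29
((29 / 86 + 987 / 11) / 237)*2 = 85201 / 112101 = 0.76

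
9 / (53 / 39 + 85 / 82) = 28782 / 7661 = 3.76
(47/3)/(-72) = -47/216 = -0.22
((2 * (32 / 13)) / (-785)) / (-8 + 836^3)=-8 / 745318409355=-0.00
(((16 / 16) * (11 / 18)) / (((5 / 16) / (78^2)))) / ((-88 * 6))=-338 / 15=-22.53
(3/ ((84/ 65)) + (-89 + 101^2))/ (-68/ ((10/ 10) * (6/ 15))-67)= -42.68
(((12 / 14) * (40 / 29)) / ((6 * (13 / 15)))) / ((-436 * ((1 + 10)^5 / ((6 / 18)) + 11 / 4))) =-600 / 555920938573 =-0.00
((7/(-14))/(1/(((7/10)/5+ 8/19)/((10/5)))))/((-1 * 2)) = 0.07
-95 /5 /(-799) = 19 /799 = 0.02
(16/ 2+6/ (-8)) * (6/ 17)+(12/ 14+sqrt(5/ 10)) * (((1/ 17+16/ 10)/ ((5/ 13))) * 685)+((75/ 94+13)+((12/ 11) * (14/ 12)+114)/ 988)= 251121 * sqrt(2)/ 170+11391709702/ 4469465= 4637.84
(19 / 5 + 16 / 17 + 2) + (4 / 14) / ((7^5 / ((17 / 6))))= 202240076 / 30000495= 6.74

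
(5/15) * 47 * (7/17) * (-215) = -1386.96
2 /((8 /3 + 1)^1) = 6 /11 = 0.55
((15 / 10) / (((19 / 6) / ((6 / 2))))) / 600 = 0.00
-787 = -787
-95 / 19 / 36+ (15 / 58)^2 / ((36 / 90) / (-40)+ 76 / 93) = -12734435 / 227281932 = -0.06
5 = 5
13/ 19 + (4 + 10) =279/ 19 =14.68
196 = 196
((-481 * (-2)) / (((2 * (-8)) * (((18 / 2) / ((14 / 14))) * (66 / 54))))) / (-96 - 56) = 481 / 13376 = 0.04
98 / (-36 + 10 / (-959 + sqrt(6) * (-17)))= -809864209 / 297587473 -4165 * sqrt(6) / 297587473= -2.72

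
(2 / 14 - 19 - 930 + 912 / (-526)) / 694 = -875019 / 638827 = -1.37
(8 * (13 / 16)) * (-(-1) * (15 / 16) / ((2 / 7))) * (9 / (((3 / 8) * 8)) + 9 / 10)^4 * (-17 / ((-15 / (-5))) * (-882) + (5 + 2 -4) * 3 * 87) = 3651102660933 / 128000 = 28524239.54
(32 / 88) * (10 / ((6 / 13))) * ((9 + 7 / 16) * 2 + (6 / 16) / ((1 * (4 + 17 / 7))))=14768 / 99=149.17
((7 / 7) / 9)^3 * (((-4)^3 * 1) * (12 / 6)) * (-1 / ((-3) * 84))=-32 / 45927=-0.00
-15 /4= -3.75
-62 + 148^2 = 21842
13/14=0.93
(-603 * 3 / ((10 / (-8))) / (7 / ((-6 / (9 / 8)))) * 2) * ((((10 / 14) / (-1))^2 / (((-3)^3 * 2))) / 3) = 21440 / 3087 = 6.95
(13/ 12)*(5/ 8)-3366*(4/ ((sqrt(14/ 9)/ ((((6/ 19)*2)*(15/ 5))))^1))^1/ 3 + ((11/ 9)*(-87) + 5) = -242352*sqrt(14)/ 133-3221/ 32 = -6918.69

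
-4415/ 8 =-551.88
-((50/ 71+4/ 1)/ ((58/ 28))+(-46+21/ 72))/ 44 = 2146499/ 2174304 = 0.99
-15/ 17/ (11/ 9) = -0.72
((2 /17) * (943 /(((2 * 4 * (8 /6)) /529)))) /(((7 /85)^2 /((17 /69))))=156703025 /784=199876.31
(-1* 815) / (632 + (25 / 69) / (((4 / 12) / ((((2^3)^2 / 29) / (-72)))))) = -1.29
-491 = -491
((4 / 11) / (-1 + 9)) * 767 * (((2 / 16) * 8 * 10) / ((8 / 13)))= 566.53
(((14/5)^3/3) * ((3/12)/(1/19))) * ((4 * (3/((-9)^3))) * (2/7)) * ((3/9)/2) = -7448/273375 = -0.03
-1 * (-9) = 9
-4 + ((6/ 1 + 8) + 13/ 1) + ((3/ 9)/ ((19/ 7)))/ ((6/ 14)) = 3982/ 171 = 23.29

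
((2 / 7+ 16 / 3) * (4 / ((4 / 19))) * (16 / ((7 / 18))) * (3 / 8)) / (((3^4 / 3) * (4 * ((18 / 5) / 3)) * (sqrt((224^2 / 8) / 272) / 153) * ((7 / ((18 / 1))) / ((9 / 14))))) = 7718085 * sqrt(34) / 67228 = 669.42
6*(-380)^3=-329232000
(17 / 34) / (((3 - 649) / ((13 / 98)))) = -13 / 126616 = -0.00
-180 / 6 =-30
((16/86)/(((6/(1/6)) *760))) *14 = 7/73530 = 0.00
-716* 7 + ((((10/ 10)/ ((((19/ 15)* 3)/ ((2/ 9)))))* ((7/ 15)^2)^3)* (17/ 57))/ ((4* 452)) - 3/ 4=-100622010870306217/ 20073215475000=-5012.75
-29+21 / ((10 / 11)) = -59 / 10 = -5.90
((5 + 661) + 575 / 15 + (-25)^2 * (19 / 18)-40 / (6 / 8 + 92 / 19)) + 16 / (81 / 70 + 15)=783246197 / 576810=1357.89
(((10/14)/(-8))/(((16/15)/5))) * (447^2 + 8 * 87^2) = -97635375/896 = -108968.05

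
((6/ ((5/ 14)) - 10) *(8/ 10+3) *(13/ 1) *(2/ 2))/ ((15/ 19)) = 159562/ 375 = 425.50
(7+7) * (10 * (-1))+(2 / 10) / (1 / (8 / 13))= -9092 / 65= -139.88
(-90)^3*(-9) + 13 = 6561013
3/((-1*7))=-3/7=-0.43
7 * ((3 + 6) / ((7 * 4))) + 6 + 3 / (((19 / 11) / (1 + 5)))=1419 / 76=18.67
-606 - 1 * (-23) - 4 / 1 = -587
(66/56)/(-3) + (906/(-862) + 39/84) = -5911/6034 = -0.98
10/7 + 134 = 948/7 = 135.43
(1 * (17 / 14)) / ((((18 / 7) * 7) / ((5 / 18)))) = 85 / 4536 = 0.02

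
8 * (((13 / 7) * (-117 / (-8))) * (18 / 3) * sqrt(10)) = 9126 * sqrt(10) / 7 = 4122.71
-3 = -3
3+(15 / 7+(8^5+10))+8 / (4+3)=229490 / 7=32784.29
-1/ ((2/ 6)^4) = -81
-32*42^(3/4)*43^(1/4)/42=-16*42^(3/4)*43^(1/4)/21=-32.19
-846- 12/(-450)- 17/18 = -381113/450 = -846.92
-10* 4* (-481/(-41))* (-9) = 173160/41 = 4223.41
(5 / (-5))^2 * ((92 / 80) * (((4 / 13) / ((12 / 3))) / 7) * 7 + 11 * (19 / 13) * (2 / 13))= 2.56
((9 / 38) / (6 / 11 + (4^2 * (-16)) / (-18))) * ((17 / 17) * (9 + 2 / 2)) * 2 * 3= 13365 / 13889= 0.96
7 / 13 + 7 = 98 / 13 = 7.54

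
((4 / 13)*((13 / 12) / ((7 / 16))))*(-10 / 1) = -160 / 21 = -7.62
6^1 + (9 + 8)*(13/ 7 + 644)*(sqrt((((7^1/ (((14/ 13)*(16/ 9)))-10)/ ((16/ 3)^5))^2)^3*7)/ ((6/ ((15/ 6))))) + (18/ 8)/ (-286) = 2196549893804947065*sqrt(7)/ 151115727451828646838272 + 6855/ 1144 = 5.99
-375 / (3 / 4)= -500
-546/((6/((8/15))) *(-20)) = 182/75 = 2.43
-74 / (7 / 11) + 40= -534 / 7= -76.29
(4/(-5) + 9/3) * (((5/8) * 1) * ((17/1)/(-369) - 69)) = -140129/1476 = -94.94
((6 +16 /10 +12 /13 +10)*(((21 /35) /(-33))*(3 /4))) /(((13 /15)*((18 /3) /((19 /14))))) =-2451 /37180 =-0.07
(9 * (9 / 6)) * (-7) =-189 / 2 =-94.50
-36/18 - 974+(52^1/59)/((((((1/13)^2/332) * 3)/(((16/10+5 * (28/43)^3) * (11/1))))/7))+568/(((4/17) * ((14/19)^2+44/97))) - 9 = 1548723215067570307/409235250120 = 3784432.58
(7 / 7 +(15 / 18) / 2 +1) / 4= 29 / 48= 0.60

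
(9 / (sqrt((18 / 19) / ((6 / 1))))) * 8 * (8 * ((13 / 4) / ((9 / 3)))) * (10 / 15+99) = 62192 * sqrt(57) / 3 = 156513.10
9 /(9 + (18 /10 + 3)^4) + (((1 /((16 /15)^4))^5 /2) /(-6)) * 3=-9443740406359030243166200625 /181285680206131332522239328256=-0.05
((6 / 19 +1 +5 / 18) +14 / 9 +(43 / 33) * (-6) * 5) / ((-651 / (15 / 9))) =225355 / 2449062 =0.09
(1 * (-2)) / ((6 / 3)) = -1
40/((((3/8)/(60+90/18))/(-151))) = -3140800/3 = -1046933.33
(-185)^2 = 34225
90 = 90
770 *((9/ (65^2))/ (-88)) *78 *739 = -139671/ 130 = -1074.39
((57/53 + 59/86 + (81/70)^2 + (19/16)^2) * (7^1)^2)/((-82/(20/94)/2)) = -3223739191/2810645120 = -1.15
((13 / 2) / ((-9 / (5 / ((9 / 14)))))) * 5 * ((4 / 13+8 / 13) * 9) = -700 / 3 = -233.33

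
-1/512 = -0.00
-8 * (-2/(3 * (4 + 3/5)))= 1.16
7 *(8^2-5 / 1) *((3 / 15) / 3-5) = -2037.47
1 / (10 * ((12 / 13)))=13 / 120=0.11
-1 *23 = -23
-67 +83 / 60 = -3937 / 60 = -65.62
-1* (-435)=435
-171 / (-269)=171 / 269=0.64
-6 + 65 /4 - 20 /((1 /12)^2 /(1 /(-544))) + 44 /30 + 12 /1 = 29591 /1020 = 29.01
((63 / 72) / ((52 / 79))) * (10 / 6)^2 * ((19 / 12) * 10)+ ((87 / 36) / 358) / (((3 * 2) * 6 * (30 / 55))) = 352643261 / 6031584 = 58.47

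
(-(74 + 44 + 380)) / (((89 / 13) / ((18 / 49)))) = -116532 / 4361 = -26.72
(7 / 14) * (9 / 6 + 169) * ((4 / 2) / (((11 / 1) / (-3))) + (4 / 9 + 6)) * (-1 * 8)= -36208 / 9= -4023.11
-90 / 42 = -15 / 7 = -2.14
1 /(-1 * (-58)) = 1 /58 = 0.02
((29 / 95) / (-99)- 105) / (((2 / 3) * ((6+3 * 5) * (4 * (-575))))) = 493777 / 151420500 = 0.00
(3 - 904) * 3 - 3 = -2706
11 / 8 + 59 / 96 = 191 / 96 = 1.99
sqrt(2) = 1.41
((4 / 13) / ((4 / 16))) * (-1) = -16 / 13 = -1.23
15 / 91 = 0.16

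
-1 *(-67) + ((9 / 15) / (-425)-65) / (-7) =1134753 / 14875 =76.29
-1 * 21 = -21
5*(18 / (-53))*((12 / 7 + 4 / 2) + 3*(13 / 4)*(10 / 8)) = -27.00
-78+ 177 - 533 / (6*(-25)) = 15383 / 150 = 102.55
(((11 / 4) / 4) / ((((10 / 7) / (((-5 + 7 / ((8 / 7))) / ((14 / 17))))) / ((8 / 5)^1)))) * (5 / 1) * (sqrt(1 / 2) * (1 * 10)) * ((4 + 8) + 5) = 28611 * sqrt(2) / 64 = 632.22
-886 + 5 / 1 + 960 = 79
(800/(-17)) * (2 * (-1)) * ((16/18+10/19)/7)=387200/20349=19.03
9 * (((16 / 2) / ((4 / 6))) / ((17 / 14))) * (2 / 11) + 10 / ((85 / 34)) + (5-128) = -19229 / 187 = -102.83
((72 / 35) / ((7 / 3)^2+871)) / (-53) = -81 / 1829030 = -0.00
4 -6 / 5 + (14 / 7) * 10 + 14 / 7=124 / 5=24.80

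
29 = 29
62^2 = 3844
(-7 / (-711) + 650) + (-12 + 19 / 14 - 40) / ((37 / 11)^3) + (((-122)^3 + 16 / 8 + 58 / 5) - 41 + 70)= -4576009748479349 / 2520999810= -1815156.72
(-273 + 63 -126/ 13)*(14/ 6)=-6664/ 13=-512.62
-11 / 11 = -1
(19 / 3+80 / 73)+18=5569 / 219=25.43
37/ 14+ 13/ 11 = 589/ 154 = 3.82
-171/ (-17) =171/ 17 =10.06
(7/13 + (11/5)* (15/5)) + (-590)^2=22626964/65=348107.14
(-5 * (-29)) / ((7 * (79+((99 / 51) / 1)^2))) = 8381 / 33488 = 0.25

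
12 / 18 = 2 / 3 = 0.67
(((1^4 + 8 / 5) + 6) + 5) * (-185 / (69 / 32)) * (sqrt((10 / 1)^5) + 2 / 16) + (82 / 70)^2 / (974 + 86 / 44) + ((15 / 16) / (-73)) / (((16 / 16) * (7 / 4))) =-369133.25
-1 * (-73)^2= -5329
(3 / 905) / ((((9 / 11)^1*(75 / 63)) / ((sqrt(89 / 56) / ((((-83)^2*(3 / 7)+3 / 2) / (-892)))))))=-34342*sqrt(1246) / 935656875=-0.00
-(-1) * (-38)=-38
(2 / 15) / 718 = 1 / 5385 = 0.00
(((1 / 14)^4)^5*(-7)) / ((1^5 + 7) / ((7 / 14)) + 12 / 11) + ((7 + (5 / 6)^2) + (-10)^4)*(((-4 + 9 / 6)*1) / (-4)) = 6254.81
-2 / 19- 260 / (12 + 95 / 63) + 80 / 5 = -3.35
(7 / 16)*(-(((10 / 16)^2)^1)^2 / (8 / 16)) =-4375 / 32768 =-0.13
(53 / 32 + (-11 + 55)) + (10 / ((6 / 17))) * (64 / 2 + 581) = 1671743 / 96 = 17413.99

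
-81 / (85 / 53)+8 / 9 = -37957 / 765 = -49.62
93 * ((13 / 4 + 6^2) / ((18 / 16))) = 9734 / 3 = 3244.67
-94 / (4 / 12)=-282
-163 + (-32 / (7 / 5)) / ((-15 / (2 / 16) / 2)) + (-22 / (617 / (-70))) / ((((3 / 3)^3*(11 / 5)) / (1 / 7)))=-2104955 / 12957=-162.46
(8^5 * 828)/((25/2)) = 54263808/25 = 2170552.32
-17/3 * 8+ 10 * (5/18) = -383/9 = -42.56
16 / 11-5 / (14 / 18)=-383 / 77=-4.97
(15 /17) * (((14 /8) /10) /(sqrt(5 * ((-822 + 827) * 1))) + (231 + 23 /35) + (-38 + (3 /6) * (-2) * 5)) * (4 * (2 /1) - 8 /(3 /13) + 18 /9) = -9774253 /2380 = -4106.83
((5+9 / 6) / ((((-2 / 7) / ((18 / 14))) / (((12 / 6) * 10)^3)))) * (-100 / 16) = 1462500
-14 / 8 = -7 / 4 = -1.75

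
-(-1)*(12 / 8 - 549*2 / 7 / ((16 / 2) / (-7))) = 138.75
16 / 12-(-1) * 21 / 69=1.64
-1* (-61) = 61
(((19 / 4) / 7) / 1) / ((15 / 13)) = 247 / 420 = 0.59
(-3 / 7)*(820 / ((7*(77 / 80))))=-196800 / 3773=-52.16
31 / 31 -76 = -75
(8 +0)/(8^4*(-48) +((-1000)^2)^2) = 0.00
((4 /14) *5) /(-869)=-10 /6083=-0.00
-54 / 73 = -0.74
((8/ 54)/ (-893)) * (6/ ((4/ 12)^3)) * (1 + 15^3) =-81024/ 893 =-90.73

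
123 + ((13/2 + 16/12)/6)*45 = 727/4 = 181.75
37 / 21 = 1.76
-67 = -67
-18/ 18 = -1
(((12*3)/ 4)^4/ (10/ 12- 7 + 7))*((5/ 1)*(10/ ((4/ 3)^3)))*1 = 2657205/ 16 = 166075.31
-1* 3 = -3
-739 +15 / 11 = -8114 / 11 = -737.64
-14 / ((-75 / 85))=238 / 15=15.87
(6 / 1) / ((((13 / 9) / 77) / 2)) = 8316 / 13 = 639.69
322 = 322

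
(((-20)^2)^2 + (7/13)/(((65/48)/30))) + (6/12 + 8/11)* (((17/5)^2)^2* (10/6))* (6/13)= 37212087871/232375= 160138.09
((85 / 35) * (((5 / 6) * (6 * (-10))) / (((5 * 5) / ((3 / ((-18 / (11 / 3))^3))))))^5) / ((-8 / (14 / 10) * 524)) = -71013218880066067 / 260940460054357225133015040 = -0.00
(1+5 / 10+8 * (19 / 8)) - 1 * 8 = 25 / 2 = 12.50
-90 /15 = -6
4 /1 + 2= 6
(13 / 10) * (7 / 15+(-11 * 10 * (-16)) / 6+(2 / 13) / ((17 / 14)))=324789 / 850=382.10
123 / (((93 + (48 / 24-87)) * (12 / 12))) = 123 / 8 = 15.38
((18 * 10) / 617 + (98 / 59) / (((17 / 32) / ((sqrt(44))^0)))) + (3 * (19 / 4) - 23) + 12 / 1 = 16506871 / 2475404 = 6.67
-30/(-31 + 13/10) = 100/99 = 1.01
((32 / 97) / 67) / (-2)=-16 / 6499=-0.00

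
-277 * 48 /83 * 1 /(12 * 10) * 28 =-15512 /415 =-37.38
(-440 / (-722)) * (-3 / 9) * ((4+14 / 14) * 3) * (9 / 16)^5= -16238475 / 94633984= -0.17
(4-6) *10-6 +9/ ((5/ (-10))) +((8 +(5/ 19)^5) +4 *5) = -39614459/ 2476099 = -16.00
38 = 38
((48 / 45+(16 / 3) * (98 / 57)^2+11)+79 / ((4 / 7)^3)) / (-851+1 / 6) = -1407381191 / 2653783200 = -0.53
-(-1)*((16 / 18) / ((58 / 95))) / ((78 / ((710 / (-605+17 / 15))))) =-337250 / 15366897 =-0.02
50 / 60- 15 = -85 / 6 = -14.17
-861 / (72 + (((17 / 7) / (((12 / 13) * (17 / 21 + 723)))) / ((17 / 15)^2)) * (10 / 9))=-17798592 / 1488449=-11.96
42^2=1764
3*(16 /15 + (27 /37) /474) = 93671 /29230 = 3.20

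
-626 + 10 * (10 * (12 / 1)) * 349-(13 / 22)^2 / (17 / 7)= 3440734489 / 8228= 418173.86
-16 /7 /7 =-16 /49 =-0.33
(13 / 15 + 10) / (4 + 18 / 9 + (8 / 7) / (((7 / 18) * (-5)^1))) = 7987 / 3978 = 2.01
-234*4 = -936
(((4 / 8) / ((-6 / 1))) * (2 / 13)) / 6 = -1 / 468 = -0.00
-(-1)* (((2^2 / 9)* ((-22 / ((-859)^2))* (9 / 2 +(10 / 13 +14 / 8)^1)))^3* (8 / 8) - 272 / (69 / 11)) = -641736738448186869166645912 / 14799410077848954630032259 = -43.36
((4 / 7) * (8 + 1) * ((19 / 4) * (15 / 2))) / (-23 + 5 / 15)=-7695 / 952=-8.08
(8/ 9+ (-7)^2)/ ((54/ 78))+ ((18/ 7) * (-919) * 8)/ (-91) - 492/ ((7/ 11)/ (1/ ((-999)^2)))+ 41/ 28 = 238417884701/ 847635516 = 281.27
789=789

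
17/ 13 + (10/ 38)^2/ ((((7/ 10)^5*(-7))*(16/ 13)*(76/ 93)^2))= 1970976576619/ 1594542074216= 1.24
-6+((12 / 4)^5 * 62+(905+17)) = 15982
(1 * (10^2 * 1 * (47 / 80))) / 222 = 235 / 888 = 0.26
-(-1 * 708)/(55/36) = 25488/55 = 463.42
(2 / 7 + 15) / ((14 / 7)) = 107 / 14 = 7.64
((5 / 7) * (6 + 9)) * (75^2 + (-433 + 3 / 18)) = 778825 / 14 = 55630.36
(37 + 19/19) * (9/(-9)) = -38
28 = 28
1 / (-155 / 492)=-492 / 155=-3.17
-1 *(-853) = 853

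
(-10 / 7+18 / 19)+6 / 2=335 / 133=2.52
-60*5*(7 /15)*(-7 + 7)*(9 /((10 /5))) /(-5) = 0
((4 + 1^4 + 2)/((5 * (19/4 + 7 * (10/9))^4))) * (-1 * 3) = -35271936/206859834005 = -0.00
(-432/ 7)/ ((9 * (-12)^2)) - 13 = -274/ 21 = -13.05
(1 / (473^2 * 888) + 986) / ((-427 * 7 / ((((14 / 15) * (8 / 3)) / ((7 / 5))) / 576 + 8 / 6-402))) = 3632779179738785 / 27485784206496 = 132.17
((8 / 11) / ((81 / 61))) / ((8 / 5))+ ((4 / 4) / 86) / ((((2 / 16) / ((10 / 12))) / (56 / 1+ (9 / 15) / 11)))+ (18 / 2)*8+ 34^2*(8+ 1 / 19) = 621106201 / 66177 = 9385.53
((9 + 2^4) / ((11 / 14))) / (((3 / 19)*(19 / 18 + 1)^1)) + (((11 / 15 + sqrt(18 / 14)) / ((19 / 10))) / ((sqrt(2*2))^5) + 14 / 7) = 15*sqrt(7) / 2128 + 37135645 / 371184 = 100.07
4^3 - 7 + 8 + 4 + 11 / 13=908 / 13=69.85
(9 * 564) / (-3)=-1692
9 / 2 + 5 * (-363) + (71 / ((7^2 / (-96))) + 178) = -173617 / 98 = -1771.60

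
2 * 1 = 2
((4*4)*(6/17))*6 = 576/17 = 33.88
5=5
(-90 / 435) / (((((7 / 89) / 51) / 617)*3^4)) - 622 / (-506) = -471793429 / 462231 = -1020.69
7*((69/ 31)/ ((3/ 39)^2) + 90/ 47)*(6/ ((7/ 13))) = 42966846/ 1457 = 29489.94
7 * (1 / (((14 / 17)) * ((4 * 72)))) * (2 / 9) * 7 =119 / 2592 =0.05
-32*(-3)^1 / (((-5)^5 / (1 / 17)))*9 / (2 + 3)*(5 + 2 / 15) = -22176 / 1328125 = -0.02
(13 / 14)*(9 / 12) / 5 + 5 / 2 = 2.64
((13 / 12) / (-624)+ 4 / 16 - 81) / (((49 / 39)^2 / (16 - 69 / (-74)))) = -1407064763 / 1624448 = -866.18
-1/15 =-0.07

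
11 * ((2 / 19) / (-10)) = -11 / 95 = -0.12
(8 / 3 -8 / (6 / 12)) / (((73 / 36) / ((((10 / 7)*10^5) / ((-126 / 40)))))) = 3200000000 / 10731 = 298201.47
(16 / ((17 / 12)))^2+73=57961 / 289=200.56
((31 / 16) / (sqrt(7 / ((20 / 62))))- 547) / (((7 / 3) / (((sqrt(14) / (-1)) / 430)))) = 3*sqrt(14)*(61264- sqrt(2170)) / 337120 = 2.04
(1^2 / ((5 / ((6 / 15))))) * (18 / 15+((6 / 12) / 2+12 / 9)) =167 / 750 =0.22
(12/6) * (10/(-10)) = -2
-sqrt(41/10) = -sqrt(410)/10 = -2.02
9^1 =9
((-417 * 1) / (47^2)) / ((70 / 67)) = -27939 / 154630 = -0.18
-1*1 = -1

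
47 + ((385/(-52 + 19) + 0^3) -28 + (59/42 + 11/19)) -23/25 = 167521/19950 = 8.40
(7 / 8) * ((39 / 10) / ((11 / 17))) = 4641 / 880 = 5.27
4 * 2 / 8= 1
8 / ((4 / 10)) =20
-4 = -4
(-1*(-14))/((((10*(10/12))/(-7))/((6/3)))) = -588/25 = -23.52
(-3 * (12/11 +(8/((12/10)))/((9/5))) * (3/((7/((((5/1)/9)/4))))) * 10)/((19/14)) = -35600/5643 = -6.31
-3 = -3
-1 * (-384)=384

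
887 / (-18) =-887 / 18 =-49.28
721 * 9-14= 6475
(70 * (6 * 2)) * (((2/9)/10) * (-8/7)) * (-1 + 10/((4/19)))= -992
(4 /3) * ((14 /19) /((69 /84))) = 1.20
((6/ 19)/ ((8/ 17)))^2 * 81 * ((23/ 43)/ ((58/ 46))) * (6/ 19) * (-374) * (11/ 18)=-76417720731/ 68425384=-1116.80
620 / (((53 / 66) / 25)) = 1023000 / 53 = 19301.89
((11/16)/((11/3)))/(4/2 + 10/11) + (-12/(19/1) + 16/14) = 39205/68096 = 0.58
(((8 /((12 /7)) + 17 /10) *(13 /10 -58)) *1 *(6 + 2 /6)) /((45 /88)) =-558866 /125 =-4470.93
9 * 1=9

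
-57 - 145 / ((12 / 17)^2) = -50113 / 144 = -348.01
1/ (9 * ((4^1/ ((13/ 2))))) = 13/ 72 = 0.18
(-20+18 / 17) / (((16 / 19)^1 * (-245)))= 437 / 4760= 0.09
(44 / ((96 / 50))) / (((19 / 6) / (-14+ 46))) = 4400 / 19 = 231.58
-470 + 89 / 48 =-22471 / 48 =-468.15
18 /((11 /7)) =126 /11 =11.45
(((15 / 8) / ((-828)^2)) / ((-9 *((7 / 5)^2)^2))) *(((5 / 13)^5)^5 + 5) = -7875457605944666641524699015625 / 19912227583751170938567100729178390592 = -0.00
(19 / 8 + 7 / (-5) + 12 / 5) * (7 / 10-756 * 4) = -816291 / 80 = -10203.64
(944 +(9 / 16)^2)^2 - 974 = 58376812961 / 65536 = 890759.48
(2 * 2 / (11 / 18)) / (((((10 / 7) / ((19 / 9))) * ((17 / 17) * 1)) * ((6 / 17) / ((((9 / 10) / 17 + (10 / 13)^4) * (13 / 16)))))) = 260287517 / 29000400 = 8.98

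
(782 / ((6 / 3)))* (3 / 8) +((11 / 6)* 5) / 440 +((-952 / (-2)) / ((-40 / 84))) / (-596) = 5304031 / 35760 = 148.32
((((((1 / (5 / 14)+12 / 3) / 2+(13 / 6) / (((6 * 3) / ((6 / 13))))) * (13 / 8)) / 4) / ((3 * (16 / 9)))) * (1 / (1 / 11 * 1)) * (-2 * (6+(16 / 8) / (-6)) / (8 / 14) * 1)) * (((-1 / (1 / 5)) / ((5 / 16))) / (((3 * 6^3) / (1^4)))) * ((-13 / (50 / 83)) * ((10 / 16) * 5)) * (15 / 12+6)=-165600952517 / 238878720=-693.24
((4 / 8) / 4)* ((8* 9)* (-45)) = -405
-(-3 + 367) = -364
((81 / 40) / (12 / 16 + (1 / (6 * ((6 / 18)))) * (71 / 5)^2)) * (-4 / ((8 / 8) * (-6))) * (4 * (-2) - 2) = -1350 / 10157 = -0.13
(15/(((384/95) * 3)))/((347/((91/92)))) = 43225/12258816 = 0.00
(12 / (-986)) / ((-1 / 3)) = 18 / 493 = 0.04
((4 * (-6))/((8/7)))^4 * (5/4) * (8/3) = 648270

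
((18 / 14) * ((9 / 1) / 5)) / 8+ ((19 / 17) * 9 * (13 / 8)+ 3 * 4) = 68151 / 2380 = 28.63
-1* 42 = -42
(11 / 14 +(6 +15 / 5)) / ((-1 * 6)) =-137 / 84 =-1.63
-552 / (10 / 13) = -3588 / 5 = -717.60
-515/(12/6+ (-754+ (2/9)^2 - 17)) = 8343/12457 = 0.67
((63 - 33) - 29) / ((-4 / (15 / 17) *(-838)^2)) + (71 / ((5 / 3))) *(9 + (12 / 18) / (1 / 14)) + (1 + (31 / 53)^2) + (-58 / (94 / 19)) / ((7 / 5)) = 34156057398284977 / 44131083175312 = 773.97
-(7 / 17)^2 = -49 / 289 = -0.17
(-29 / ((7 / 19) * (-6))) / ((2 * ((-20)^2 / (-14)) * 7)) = -0.03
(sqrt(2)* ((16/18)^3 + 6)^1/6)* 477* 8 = 1035832* sqrt(2)/243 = 6028.34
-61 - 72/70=-2171/35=-62.03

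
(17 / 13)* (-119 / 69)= -2023 / 897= -2.26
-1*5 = -5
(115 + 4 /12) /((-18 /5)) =-865 /27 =-32.04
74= 74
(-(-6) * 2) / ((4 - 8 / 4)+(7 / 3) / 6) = 216 / 43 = 5.02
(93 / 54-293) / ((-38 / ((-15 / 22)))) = -26215 / 5016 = -5.23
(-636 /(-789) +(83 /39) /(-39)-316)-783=-439324654 /400023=-1098.25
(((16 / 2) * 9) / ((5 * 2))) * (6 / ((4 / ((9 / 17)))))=486 / 85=5.72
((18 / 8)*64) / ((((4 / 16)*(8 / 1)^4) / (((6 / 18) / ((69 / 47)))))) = 47 / 1472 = 0.03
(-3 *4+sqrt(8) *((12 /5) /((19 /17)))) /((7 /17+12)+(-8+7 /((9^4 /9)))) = -74358 /27397+2528172 *sqrt(2) /2602715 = -1.34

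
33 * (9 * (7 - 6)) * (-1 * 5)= -1485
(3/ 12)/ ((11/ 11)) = 1/ 4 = 0.25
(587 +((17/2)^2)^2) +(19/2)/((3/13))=280715/48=5848.23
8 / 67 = 0.12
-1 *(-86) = 86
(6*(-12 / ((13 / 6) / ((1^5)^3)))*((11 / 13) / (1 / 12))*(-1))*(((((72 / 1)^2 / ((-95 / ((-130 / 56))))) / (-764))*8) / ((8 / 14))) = -36951552 / 47177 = -783.25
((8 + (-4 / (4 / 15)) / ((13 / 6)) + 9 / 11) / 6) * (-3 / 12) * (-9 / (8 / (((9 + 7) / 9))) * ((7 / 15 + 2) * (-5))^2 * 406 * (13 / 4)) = 75312797 / 2376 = 31697.31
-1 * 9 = -9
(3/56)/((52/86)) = 0.09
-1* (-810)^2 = -656100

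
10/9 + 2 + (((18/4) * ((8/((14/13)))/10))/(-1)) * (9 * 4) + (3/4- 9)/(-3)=-144247/1260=-114.48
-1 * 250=-250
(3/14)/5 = 3/70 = 0.04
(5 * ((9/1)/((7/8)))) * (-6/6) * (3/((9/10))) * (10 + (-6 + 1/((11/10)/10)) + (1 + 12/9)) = -203600/77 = -2644.16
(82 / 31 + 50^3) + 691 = 3896503 / 31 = 125693.65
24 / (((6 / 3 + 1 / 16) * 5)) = 128 / 55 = 2.33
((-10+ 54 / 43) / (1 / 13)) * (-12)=58656 / 43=1364.09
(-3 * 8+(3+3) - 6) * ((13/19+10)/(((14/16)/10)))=-55680/19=-2930.53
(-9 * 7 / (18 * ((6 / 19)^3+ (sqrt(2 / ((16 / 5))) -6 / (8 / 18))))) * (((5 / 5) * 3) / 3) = 329321167 * sqrt(10) / 68038024837+ 17741859786 / 68038024837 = 0.28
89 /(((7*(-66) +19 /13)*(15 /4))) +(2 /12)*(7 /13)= 29739 /778310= 0.04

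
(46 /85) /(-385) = -46 /32725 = -0.00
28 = 28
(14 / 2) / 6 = 7 / 6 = 1.17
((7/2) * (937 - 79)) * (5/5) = 3003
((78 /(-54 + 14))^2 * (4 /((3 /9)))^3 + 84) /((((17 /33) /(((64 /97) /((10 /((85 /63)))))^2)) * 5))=20.47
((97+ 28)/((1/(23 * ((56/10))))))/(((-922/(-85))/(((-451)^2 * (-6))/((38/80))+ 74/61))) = -2037552283364500/534299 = -3813505702.55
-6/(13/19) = -114/13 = -8.77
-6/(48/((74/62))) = -37/248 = -0.15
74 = 74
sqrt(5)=2.24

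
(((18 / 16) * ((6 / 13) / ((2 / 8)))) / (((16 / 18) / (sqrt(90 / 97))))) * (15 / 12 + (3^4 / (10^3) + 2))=2428299 * sqrt(970) / 10088000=7.50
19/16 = 1.19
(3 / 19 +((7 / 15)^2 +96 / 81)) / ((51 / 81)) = 2.48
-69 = -69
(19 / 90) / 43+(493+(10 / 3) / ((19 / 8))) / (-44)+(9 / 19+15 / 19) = -16125443 / 1617660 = -9.97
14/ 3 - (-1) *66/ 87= 472/ 87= 5.43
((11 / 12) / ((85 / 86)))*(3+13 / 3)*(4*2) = 41624 / 765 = 54.41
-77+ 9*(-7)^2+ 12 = 376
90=90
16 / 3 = 5.33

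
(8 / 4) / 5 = 2 / 5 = 0.40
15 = 15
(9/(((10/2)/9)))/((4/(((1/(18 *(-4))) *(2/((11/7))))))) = -63/880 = -0.07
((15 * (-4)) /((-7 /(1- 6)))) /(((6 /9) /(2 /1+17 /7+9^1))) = -42300 /49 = -863.27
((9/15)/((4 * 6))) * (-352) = -44/5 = -8.80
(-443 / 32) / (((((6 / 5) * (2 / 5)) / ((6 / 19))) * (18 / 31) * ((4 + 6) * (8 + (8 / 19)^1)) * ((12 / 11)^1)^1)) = -151063 / 884736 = -0.17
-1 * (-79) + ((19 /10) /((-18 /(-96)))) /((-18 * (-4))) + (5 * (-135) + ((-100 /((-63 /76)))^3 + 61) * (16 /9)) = 35112595552451 /11252115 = 3120532.94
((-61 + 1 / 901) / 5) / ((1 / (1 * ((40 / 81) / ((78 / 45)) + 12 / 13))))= -29312 / 1989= -14.74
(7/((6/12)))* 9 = 126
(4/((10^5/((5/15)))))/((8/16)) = 0.00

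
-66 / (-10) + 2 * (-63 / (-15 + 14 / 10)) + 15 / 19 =53793 / 3230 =16.65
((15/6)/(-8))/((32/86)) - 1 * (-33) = 8233/256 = 32.16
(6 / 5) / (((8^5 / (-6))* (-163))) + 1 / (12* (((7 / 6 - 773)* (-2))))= 1710799 / 30918778880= 0.00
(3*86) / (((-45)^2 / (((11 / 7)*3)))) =946 / 1575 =0.60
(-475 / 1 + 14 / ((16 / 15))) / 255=-1.81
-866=-866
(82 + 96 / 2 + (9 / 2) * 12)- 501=-317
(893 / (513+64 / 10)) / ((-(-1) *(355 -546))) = -4465 / 496027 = -0.01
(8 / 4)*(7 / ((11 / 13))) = 182 / 11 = 16.55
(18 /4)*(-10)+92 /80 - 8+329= 5543 /20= 277.15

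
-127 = -127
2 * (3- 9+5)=-2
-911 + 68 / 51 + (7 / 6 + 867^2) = 1501561 / 2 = 750780.50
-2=-2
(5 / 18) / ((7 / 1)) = 5 / 126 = 0.04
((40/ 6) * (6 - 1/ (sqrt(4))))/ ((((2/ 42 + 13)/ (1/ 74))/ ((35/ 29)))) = 0.05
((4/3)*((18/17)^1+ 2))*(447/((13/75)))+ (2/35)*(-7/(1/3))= 893898/85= 10516.45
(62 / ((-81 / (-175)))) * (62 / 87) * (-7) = -4708900 / 7047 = -668.21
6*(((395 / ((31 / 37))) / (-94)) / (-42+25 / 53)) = 2323785 / 3206857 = 0.72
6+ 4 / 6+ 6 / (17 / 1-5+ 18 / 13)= 619 / 87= 7.11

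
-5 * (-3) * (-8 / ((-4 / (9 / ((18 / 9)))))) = 135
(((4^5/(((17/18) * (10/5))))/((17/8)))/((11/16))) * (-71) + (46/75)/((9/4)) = -56534045464/2145825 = -26346.07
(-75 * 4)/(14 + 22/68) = -10200/487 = -20.94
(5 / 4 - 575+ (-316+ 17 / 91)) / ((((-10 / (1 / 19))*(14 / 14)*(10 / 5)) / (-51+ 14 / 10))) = -10037831 / 86450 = -116.11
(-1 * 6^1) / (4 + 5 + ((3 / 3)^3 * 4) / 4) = -3 / 5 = -0.60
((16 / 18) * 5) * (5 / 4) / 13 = 50 / 117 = 0.43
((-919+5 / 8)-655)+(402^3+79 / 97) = 50411470701 / 776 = 64963235.44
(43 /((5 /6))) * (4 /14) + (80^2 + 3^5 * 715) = 180159.74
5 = 5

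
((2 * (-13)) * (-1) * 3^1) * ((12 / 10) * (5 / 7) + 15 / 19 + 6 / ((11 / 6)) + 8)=1474278 / 1463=1007.71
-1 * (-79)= 79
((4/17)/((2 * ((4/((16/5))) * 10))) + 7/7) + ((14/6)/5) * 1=1.48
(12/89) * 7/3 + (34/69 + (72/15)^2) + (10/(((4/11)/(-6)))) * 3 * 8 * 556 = -338021542834/153525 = -2201736.15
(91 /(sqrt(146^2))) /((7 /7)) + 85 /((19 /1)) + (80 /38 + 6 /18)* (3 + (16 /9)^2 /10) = 44433727 /3370410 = 13.18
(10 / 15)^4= 16 / 81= 0.20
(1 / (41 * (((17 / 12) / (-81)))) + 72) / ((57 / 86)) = 1410744 / 13243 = 106.53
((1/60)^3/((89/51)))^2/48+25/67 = 49274956800019363/132056884224000000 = 0.37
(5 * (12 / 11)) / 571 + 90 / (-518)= -267105 / 1626779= -0.16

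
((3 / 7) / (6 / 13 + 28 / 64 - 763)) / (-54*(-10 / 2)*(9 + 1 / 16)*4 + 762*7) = -416 / 11186069139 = -0.00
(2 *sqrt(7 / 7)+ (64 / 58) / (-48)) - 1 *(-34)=35.98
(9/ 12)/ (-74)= -0.01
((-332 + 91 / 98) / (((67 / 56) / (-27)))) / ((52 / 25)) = 3128625 / 871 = 3591.99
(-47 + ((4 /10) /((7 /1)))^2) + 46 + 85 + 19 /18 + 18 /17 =32281199 /374850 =86.12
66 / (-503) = -66 / 503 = -0.13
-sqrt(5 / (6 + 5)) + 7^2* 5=245- sqrt(55) / 11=244.33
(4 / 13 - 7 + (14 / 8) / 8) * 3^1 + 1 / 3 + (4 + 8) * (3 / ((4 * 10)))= -113489 / 6240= -18.19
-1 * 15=-15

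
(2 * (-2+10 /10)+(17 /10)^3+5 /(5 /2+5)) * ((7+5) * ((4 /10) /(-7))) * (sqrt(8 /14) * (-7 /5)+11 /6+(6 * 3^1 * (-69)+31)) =21478 * sqrt(7) /21875+15582289 /5250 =2970.65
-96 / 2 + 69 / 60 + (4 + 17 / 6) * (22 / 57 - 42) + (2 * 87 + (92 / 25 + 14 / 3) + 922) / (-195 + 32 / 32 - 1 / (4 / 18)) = -2286271451 / 6788700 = -336.78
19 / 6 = 3.17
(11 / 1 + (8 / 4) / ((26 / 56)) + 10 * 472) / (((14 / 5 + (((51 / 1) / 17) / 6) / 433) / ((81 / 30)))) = 239895423 / 52559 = 4564.31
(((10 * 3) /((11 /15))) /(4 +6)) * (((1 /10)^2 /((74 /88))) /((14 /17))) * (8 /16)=153 /5180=0.03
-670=-670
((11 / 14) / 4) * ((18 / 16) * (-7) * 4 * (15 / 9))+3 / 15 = -809 / 80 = -10.11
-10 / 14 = -5 / 7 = -0.71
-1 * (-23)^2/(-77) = 529/77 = 6.87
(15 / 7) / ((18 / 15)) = 25 / 14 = 1.79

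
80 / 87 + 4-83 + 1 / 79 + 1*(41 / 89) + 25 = -32179622 / 611697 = -52.61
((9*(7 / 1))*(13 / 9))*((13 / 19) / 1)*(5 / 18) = 5915 / 342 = 17.30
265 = 265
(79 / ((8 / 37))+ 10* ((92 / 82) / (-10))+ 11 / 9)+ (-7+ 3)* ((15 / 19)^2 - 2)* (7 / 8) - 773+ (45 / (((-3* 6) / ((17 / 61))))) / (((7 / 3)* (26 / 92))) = -2388476742919 / 5915545272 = -403.76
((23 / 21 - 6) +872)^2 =751854.15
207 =207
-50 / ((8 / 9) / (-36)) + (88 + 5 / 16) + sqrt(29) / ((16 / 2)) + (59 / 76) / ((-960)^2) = 2113.99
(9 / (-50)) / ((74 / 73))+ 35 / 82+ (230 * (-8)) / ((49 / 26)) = -976.08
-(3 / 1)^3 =-27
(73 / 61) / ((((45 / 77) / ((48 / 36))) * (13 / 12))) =89936 / 35685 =2.52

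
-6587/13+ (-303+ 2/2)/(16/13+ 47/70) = -14974757/22503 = -665.46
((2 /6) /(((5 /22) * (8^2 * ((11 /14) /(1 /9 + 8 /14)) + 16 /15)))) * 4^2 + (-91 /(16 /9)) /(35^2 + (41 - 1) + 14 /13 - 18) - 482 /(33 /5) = -170726881433 /2346524400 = -72.76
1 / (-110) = -1 / 110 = -0.01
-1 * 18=-18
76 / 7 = 10.86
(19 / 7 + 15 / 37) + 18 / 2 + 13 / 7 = 3620 / 259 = 13.98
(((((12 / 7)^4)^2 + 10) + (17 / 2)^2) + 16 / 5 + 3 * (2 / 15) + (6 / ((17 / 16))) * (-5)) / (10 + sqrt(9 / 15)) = 1295602317145 / 97413607298 - 259120463429 * sqrt(15) / 974136072980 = 12.27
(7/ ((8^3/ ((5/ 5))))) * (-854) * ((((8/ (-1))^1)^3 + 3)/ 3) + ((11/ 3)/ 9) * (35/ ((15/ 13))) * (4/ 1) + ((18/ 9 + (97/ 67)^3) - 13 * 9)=11964693482321/ 6236621568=1918.46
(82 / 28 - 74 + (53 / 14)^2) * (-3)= 33363 / 196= 170.22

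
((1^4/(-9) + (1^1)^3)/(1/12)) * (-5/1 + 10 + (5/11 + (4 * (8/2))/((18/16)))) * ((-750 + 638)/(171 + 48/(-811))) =-137.52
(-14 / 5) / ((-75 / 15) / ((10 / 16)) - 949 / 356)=4984 / 18985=0.26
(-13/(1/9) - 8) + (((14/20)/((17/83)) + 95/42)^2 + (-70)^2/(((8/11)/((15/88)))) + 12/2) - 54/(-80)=54159187909/50979600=1062.37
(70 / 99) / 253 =70 / 25047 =0.00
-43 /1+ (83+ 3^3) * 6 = 617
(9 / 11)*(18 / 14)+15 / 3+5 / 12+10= 15217 / 924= 16.47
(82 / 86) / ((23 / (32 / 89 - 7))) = -24231 / 88021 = -0.28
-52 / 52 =-1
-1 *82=-82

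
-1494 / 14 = -747 / 7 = -106.71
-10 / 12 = -5 / 6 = -0.83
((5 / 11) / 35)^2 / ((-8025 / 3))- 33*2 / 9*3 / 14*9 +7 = -113286251 / 15860075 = -7.14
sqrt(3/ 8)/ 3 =sqrt(6)/ 12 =0.20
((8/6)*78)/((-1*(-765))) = 104/765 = 0.14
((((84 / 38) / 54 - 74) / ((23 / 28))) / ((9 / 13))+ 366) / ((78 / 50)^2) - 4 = 5004515902 / 53838837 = 92.95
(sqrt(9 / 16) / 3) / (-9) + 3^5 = 8747 / 36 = 242.97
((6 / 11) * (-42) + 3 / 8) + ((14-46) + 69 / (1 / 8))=43777 / 88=497.47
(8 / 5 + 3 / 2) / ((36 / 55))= 341 / 72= 4.74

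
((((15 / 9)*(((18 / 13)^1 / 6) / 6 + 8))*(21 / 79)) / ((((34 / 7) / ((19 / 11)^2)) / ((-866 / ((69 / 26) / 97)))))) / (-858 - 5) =70580790455 / 879687831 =80.23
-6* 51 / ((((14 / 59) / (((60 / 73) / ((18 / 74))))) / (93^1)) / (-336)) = 9939810240 / 73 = 136161784.11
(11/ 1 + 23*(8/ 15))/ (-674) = -349/ 10110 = -0.03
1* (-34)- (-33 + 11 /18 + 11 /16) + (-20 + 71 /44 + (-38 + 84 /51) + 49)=-216445 /26928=-8.04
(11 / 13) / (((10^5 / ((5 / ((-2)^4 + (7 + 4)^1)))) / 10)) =11 / 702000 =0.00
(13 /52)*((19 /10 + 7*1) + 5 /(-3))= 217 /120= 1.81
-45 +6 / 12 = -89 / 2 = -44.50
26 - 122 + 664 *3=1896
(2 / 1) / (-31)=-2 / 31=-0.06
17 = 17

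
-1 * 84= -84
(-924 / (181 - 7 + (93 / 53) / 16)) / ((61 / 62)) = -16193408 / 3002115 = -5.39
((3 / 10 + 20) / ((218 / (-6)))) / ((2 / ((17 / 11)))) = -0.43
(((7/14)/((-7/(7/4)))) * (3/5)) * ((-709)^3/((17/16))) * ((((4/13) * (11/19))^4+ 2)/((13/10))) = 31853442094763878584/822583675901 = 38723649.68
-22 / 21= -1.05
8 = 8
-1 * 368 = -368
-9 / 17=-0.53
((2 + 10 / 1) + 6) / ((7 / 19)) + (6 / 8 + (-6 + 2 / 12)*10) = -733 / 84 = -8.73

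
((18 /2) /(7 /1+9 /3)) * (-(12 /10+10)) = -10.08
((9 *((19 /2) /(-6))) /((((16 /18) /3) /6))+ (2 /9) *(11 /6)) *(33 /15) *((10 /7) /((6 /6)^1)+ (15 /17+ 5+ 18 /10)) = -5775.79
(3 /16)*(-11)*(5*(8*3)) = -495 /2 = -247.50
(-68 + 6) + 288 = 226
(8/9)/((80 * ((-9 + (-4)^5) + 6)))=-1/92430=-0.00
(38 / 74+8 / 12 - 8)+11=464 / 111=4.18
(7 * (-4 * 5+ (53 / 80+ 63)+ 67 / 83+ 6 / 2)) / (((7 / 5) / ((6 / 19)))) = 945597 / 12616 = 74.95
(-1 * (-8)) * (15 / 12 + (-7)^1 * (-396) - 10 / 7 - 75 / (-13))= 2022086 / 91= 22220.73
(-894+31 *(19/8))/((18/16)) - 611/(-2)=-7627/18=-423.72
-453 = -453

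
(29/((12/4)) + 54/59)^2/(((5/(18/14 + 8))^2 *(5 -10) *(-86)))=592873801/660102030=0.90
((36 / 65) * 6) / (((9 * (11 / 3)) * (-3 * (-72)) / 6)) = 2 / 715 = 0.00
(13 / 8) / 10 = 13 / 80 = 0.16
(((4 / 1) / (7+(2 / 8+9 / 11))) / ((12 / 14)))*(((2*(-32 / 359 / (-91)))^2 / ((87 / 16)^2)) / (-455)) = -92274688 / 559207711157393025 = -0.00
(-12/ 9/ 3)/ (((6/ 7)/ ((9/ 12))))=-7/ 18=-0.39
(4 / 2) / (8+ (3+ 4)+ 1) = 1 / 8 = 0.12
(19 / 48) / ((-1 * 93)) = -19 / 4464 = -0.00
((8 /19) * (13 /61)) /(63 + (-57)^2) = 13 /479826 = 0.00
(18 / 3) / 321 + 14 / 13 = 1524 / 1391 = 1.10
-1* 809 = -809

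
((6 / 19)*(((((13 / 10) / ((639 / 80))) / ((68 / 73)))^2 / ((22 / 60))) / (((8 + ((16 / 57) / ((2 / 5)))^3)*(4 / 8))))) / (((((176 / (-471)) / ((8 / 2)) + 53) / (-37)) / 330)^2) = 410142993310440702000 / 1222168565608926439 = 335.59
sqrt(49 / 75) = 0.81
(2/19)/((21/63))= 6/19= 0.32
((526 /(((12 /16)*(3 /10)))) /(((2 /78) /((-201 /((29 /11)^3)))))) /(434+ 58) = -6097923260 /2999847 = -2032.74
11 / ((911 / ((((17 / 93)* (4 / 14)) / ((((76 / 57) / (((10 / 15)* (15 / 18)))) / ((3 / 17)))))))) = 55 / 1186122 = 0.00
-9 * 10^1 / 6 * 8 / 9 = -40 / 3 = -13.33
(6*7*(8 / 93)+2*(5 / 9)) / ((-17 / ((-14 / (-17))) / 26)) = -479752 / 80631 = -5.95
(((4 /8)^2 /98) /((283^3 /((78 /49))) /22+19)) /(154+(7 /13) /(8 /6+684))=5733156 /224002886830268539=0.00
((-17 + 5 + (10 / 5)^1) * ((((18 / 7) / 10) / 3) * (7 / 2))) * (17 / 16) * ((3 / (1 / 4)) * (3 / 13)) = -8.83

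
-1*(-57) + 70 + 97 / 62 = 7971 / 62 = 128.56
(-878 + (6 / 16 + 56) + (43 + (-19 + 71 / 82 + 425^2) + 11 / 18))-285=530013451 / 2952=179543.85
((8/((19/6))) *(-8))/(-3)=128/19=6.74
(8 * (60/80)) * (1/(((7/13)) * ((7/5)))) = 390/49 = 7.96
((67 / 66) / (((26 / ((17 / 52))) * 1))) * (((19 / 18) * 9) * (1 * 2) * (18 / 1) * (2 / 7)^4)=129846 / 4463459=0.03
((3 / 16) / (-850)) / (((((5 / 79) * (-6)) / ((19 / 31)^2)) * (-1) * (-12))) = 28519 / 1568352000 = 0.00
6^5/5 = 7776/5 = 1555.20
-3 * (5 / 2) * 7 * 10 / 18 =-175 / 6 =-29.17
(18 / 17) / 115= 18 / 1955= 0.01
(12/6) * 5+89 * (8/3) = 742/3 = 247.33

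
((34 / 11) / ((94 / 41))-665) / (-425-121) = 1.22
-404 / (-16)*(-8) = -202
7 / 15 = 0.47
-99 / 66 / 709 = -3 / 1418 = -0.00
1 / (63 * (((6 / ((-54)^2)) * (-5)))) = -54 / 35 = -1.54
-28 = -28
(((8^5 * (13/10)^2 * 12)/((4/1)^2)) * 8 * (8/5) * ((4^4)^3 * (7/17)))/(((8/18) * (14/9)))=11288411004469248/2125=5312193413867.88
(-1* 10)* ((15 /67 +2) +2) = -2830 /67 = -42.24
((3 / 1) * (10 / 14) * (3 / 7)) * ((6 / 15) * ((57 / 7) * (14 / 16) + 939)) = 68121 / 196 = 347.56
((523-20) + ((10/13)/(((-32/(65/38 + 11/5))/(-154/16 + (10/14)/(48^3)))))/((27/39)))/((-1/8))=-2136302522237/529514496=-4034.46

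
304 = 304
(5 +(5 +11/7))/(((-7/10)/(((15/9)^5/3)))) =-31250/441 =-70.86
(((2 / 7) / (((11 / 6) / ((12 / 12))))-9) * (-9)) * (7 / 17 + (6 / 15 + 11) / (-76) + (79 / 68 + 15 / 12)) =5571261 / 26180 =212.81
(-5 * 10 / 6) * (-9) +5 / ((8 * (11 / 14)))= 3335 / 44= 75.80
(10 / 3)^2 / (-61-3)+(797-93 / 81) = 343733 / 432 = 795.68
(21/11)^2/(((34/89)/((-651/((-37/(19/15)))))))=161823627/761090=212.62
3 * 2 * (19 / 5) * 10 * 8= 1824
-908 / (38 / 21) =-9534 / 19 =-501.79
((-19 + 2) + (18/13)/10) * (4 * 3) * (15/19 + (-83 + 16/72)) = 12292736/741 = 16589.39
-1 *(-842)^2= -708964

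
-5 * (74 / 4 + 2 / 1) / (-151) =0.68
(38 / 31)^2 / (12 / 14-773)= -10108 / 5194205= -0.00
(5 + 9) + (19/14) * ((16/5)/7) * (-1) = 3278/245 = 13.38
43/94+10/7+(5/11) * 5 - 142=-997695/7238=-137.84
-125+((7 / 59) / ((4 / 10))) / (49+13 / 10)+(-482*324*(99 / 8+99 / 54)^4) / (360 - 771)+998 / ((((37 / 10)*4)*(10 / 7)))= 3578113377004173025 / 231064647168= 15485334.61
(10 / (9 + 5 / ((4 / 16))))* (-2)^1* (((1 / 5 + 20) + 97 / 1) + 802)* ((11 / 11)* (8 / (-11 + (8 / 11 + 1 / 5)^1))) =4044480 / 8033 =503.48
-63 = -63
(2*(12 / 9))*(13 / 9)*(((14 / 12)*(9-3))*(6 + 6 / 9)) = 14560 / 81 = 179.75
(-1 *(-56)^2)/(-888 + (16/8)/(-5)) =3.53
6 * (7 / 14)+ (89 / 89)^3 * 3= 6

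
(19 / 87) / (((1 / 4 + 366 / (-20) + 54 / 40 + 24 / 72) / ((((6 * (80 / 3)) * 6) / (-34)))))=91200 / 242063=0.38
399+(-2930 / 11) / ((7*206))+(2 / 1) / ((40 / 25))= 12691671 / 31724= 400.07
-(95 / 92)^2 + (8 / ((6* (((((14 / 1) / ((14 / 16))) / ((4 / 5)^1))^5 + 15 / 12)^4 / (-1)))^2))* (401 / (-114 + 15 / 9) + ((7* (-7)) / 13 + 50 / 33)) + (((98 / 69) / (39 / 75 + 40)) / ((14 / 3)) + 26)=200499729028972521669407782686276950599549193803175587835758778775524711 / 8038886869127077568225925988264045994843189259887818718067685556250000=24.94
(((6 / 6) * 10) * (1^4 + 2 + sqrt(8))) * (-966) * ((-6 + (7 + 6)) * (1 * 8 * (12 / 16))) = -1217160-811440 * sqrt(2) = -2364709.45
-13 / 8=-1.62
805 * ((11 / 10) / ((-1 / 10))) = -8855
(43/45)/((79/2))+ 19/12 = 22859/14220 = 1.61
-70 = -70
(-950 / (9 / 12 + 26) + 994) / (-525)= -34186 / 18725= -1.83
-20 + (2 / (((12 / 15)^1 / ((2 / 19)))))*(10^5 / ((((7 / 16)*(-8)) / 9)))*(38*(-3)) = 53999860 / 7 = 7714265.71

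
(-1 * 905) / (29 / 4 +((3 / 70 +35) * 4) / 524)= -16597700 / 137871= -120.39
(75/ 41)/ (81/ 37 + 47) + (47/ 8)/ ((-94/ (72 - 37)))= -128365/ 59696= -2.15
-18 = -18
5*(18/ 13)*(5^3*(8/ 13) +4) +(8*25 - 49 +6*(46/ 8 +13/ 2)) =265241/ 338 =784.74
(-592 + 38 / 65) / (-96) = 6407 / 1040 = 6.16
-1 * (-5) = 5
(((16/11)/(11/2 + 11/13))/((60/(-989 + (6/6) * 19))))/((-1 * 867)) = 20176/4720815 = 0.00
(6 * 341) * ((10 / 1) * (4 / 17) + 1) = 6860.12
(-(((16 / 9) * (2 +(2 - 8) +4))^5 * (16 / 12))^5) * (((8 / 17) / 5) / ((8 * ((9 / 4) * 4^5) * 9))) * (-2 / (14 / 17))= 0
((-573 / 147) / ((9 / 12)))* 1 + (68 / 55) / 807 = -5.20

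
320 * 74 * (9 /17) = 12536.47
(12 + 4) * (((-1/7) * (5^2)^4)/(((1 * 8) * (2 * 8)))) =-390625/56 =-6975.45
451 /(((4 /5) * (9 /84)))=15785 /3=5261.67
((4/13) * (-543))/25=-2172/325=-6.68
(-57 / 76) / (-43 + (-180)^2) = -3 / 129428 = -0.00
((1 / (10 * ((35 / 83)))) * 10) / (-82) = -0.03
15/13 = 1.15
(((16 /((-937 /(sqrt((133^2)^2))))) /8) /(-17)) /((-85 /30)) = -212268 /270793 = -0.78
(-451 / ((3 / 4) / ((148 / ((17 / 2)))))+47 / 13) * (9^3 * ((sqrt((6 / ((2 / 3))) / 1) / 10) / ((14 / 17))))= -1011763791 / 364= -2779570.85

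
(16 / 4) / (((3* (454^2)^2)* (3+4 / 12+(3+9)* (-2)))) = -1 / 658498984568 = -0.00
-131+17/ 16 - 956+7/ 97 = -1685263/ 1552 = -1085.87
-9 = -9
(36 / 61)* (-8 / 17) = -288 / 1037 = -0.28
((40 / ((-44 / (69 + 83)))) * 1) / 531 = -1520 / 5841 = -0.26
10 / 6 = 5 / 3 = 1.67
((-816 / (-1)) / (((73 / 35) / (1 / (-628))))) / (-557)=7140 / 6383777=0.00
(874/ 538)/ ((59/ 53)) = 23161/ 15871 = 1.46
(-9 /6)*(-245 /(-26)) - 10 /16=-14.76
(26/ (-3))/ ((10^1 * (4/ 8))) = -26/ 15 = -1.73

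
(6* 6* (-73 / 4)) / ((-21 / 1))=219 / 7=31.29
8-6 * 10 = -52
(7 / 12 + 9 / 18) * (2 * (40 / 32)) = 65 / 24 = 2.71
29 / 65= 0.45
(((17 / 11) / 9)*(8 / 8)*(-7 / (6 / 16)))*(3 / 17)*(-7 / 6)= 196 / 297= 0.66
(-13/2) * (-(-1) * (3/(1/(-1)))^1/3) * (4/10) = 2.60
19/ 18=1.06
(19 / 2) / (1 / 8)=76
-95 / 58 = -1.64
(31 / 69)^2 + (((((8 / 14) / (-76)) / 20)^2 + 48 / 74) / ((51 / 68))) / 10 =898463284519 / 3116041173000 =0.29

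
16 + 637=653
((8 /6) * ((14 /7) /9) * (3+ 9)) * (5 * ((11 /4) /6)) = 220 /27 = 8.15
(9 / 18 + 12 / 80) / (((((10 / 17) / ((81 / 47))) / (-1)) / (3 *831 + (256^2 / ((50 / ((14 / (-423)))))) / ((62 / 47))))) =-34129845711 / 7285000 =-4684.95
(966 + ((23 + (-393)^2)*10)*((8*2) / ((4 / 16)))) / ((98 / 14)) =98863046 / 7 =14123292.29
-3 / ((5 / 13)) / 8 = -39 / 40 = -0.98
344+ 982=1326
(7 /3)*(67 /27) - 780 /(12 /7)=-36386 /81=-449.21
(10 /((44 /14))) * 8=25.45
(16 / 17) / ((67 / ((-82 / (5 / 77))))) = -101024 / 5695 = -17.74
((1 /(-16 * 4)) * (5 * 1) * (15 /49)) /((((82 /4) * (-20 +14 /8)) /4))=75 /293314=0.00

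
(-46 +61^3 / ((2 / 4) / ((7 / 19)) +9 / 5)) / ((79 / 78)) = 95271024 / 1343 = 70938.96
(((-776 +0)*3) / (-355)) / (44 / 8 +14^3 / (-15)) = -13968 / 377933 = -0.04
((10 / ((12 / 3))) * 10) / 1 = 25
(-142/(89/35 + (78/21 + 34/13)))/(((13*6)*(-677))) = 2485/8199147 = 0.00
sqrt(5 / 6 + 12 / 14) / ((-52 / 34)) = -17*sqrt(2982) / 1092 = -0.85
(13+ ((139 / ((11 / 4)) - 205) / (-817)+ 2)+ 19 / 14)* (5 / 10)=2081809 / 251636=8.27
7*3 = 21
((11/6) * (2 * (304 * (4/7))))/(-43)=-13376/903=-14.81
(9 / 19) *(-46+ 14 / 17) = -6912 / 323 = -21.40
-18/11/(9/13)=-26/11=-2.36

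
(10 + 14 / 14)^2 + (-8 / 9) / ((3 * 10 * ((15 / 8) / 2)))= 244961 / 2025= 120.97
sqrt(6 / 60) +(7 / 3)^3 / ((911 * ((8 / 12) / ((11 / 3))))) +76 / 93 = sqrt(10) / 10 +1363211 / 1525014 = 1.21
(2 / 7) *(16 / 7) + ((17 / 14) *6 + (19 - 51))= -1179 / 49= -24.06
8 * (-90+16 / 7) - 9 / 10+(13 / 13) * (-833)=-107493 / 70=-1535.61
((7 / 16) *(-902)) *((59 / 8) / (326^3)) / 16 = -186263 / 35477479424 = -0.00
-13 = -13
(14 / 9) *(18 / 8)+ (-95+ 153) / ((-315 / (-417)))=16859 / 210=80.28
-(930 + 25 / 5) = -935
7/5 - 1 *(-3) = 22/5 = 4.40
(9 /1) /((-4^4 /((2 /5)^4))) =-9 /10000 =-0.00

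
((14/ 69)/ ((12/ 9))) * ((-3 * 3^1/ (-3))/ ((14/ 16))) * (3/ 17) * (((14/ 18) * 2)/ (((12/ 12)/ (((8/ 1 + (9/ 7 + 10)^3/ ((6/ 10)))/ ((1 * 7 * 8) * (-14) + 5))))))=-19787416/ 44774583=-0.44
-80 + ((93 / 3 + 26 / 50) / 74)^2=-68294764 / 855625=-79.82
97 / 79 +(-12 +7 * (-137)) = -76612 / 79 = -969.77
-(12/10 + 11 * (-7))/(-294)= -379/1470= -0.26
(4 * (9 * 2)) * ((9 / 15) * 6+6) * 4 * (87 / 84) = 100224 / 35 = 2863.54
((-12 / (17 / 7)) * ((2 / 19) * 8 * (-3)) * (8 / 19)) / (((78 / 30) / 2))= 322560 / 79781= 4.04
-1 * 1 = -1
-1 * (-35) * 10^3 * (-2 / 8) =-8750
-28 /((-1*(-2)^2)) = 7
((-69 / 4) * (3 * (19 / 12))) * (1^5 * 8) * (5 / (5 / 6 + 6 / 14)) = -137655 / 53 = -2597.26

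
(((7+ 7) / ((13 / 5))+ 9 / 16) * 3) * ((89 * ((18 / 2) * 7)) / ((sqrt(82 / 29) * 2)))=20807577 * sqrt(2378) / 34112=29745.43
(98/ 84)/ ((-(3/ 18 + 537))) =-7/ 3223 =-0.00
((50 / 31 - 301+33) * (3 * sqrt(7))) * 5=-123870 * sqrt(7) / 31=-10571.91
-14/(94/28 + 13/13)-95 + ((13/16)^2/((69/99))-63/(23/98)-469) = -299797787/359168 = -834.70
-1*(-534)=534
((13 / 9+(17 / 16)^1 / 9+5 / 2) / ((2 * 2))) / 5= 0.20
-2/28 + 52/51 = 677/714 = 0.95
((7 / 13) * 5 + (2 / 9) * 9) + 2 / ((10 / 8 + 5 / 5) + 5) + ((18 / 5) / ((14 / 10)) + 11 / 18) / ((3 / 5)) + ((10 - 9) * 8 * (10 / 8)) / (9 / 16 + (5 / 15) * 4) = 2215559 / 142506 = 15.55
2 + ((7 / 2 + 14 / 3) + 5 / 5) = 67 / 6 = 11.17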